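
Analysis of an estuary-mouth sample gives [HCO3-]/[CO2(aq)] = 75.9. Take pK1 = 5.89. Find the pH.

pH = 7.77

From K1 = [H⁺][HCO3-]/[CO2(aq)]:  pH = pK1 + log₁₀([HCO3-]/[CO2(aq)])
log₁₀(75.9) = +1.880
pH = 5.89 + (+1.880) = 7.77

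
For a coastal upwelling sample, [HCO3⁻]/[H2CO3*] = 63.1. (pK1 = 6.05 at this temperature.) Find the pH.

From K1 = [H⁺][HCO3⁻]/[H2CO3*]:  pH = pK1 + log₁₀([HCO3⁻]/[H2CO3*])
log₁₀(63.1) = +1.800
pH = 6.05 + (+1.800) = 7.85

pH = 7.85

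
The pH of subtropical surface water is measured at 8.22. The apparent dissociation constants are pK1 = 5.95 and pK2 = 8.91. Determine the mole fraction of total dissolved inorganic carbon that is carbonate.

α₂ = 1 / (1 + [H⁺]/K2 + [H⁺]²/(K1K2)) = 1 / (1 + 10^+0.69 + 10^-1.58)
   = 1 / (1 + 4.8978 + 0.026303) = 1/5.9241 = 0.1688

α₂ = 0.169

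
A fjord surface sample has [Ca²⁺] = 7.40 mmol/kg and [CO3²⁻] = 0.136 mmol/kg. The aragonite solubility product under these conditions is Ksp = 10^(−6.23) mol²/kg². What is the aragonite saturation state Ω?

Ω = 1.71

Ksp = 10^(−6.23) = 5.888×10^-7
Ω = [Ca²⁺][CO3²⁻]/Ksp = (7.40×10^-3)(0.136×10^-3) / 5.888×10^-7 = 1.71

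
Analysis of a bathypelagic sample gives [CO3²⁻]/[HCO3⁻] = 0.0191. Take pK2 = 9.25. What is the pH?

pH = 7.53

From K2 = [H⁺][CO3²⁻]/[HCO3⁻]:  pH = pK2 + log₁₀([CO3²⁻]/[HCO3⁻])
log₁₀(0.0191) = -1.719
pH = 9.25 + (-1.719) = 7.53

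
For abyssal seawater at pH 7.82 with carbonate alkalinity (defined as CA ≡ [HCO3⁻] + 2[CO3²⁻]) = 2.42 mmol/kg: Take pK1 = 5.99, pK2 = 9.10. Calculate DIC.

DIC = 2.34 mmol/kg

CA = [HCO3⁻] + 2[CO3²⁻] = (α₁ + 2α₂)·DIC
At pH 7.82: [H⁺]/K1 = 10^-1.83 = 0.014791, K2/[H⁺] = 10^-1.28 = 0.052481
α₁ = 1/(1 + 0.014791 + 0.052481) = 1/1.0673 = 0.9370; α₂ = α₁·K2/[H⁺] = 0.04917
α₁ + 2α₂ = 1.0353
DIC = CA / (α₁ + 2α₂) = 2.42 / 1.0353 = 2.34 mmol/kg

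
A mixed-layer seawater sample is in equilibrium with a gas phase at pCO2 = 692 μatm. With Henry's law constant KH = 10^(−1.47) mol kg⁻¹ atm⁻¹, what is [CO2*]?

[CO2*] = 23.4 μmol/kg

KH = 10^(−1.47) = 3.388×10^-2 mol kg⁻¹ atm⁻¹
[CO2*] = KH · pCO2 = 3.388×10^-2 × 692×10^-6 atm = 2.34×10^-5 mol/kg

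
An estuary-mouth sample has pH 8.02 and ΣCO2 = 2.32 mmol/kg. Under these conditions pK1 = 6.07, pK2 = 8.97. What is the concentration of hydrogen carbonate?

[HCO3⁻] = 2.07 mmol/kg

α₁ = 1 / (1 + [H⁺]/K1 + K2/[H⁺]) = 1 / (1 + 10^-1.95 + 10^-0.95)
   = 1 / (1 + 0.011220 + 0.11220) = 1/1.1234 = 0.8901
[HCO3⁻] = α₁ × DIC = 0.8901 × 2.32 = 2.07 mmol/kg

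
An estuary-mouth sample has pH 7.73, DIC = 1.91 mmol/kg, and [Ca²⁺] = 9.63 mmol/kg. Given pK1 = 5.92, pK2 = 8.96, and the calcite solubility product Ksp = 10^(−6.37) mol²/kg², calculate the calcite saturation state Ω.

α₂ = 1 / (1 + [H⁺]/K2 + [H⁺]²/(K1K2)) = 1 / (1 + 10^+1.23 + 10^-0.58)
   = 1 / (1 + 16.982 + 0.26303) = 1/18.245 = 0.05481
[CO3²⁻] = α₂ × DIC = 0.05481 × 1.91 = 0.1047 mmol/kg
Ksp = 10^(−6.37) = 4.266×10^-7
Ω = [Ca²⁺][CO3²⁻]/Ksp = (9.63×10^-3)(1.047×10^-4) / 4.266×10^-7 = 2.36

Ω = 2.36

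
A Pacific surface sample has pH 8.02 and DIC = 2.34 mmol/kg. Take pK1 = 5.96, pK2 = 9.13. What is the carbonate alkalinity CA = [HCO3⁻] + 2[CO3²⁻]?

CA = 2.49 mmol/kg

CA = [HCO3⁻] + 2[CO3²⁻] = (α₁ + 2α₂)·DIC
At pH 8.02: [H⁺]/K1 = 10^-2.06 = 0.0087096, K2/[H⁺] = 10^-1.11 = 0.077625
α₁ = 1/(1 + 0.0087096 + 0.077625) = 1/1.0863 = 0.9205; α₂ = α₁·K2/[H⁺] = 0.07146
α₁ + 2α₂ = 1.0634
CA = 1.0634 × 2.34 = 2.49 mmol/kg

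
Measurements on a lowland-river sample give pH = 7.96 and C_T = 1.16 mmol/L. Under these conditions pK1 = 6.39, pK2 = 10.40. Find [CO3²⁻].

[CO3²⁻] = 4.09 μmol/L

α₂ = 1 / (1 + [H⁺]/K2 + [H⁺]²/(K1K2)) = 1 / (1 + 10^+2.44 + 10^+0.87)
   = 1 / (1 + 275.42 + 7.4131) = 1/283.84 = 0.003523
[CO3²⁻] = α₂ × DIC = 0.003523 × 1.16 = 0.00409 mmol/L = 4.09 μmol/L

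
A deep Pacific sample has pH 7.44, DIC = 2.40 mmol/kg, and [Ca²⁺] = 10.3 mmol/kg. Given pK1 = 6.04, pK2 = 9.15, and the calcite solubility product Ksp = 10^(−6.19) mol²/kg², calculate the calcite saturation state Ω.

Ω = 0.705

α₂ = 1 / (1 + [H⁺]/K2 + [H⁺]²/(K1K2)) = 1 / (1 + 10^+1.71 + 10^+0.31)
   = 1 / (1 + 51.286 + 2.0417) = 1/54.328 = 0.01841
[CO3²⁻] = α₂ × DIC = 0.01841 × 2.40 = 0.04418 mmol/kg
Ksp = 10^(−6.19) = 6.457×10^-7
Ω = [Ca²⁺][CO3²⁻]/Ksp = (10.3×10^-3)(4.418×10^-5) / 6.457×10^-7 = 0.705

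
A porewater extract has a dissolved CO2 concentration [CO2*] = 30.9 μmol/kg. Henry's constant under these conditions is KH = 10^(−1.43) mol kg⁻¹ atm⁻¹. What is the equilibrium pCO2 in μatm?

pCO2 = 832 μatm

KH = 10^(−1.43) = 3.715×10^-2 mol kg⁻¹ atm⁻¹
pCO2 = [CO2*]/KH = 30.9×10^-6 / 3.715×10^-2 = 8.32×10^-4 atm = 832 μatm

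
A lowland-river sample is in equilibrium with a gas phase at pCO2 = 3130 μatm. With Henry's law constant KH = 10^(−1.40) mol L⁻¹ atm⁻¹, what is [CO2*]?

KH = 10^(−1.40) = 3.981×10^-2 mol L⁻¹ atm⁻¹
[CO2*] = KH · pCO2 = 3.981×10^-2 × 3130×10^-6 atm = 1.25×10^-4 mol/L

[CO2*] = 125 μmol/L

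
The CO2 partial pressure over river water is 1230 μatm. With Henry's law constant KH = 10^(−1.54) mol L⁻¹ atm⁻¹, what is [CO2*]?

KH = 10^(−1.54) = 2.884×10^-2 mol L⁻¹ atm⁻¹
[CO2*] = KH · pCO2 = 2.884×10^-2 × 1230×10^-6 atm = 3.55×10^-5 mol/L

[CO2*] = 35.5 μmol/L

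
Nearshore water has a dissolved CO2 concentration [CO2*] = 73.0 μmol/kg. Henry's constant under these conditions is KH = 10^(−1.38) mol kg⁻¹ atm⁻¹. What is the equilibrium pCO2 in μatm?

pCO2 = 1750 μatm

KH = 10^(−1.38) = 4.169×10^-2 mol kg⁻¹ atm⁻¹
pCO2 = [CO2*]/KH = 73.0×10^-6 / 4.169×10^-2 = 1.75×10^-3 atm = 1750 μatm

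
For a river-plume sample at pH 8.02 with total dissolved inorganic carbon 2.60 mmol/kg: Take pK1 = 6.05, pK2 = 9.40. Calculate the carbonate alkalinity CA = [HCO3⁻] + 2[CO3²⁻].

CA = 2.68 mmol/kg

CA = [HCO3⁻] + 2[CO3²⁻] = (α₁ + 2α₂)·DIC
At pH 8.02: [H⁺]/K1 = 10^-1.97 = 0.010715, K2/[H⁺] = 10^-1.38 = 0.041687
α₁ = 1/(1 + 0.010715 + 0.041687) = 1/1.0524 = 0.9502; α₂ = α₁·K2/[H⁺] = 0.03961
α₁ + 2α₂ = 1.0294
CA = 1.0294 × 2.60 = 2.68 mmol/kg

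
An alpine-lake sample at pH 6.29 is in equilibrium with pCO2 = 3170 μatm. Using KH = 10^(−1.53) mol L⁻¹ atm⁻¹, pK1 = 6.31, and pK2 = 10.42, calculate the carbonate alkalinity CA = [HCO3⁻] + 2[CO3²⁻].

CA = 0.0894 mmol/L

[CO2*] = KH · pCO2 = 10^(−1.53) × 3170×10^-6 = 9.355×10^-5 mol/L
α₀ = 1/(1 + K1/[H⁺] + K1K2/[H⁺]²) = 1/(1 + 10^-0.02 + 10^-4.15) = 0.5115
DIC = [CO2*]/α₀ = 9.355×10^-5 / 0.5115 = 0.1829 mmol/L
CA = (α₁ + 2α₂)·DIC = (0.4885 + 2×3.621×10^-5) × 0.1829 = 0.0894 mmol/L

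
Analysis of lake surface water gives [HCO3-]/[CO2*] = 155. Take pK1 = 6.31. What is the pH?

pH = 8.50

From K1 = [H⁺][HCO3-]/[CO2*]:  pH = pK1 + log₁₀([HCO3-]/[CO2*])
log₁₀(155) = +2.190
pH = 6.31 + (+2.190) = 8.50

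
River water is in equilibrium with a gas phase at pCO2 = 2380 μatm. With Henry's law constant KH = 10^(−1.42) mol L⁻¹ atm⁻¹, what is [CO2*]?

[CO2*] = 90.5 μmol/L

KH = 10^(−1.42) = 3.802×10^-2 mol L⁻¹ atm⁻¹
[CO2*] = KH · pCO2 = 3.802×10^-2 × 2380×10^-6 atm = 9.05×10^-5 mol/L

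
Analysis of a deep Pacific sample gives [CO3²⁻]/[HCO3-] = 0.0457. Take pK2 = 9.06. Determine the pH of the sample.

pH = 7.72

From K2 = [H⁺][CO3²⁻]/[HCO3-]:  pH = pK2 + log₁₀([CO3²⁻]/[HCO3-])
log₁₀(0.0457) = -1.340
pH = 9.06 + (-1.340) = 7.72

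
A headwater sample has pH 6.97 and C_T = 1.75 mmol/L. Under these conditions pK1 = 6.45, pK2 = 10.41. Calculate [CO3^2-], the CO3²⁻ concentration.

α₂ = 1 / (1 + [H⁺]/K2 + [H⁺]²/(K1K2)) = 1 / (1 + 10^+3.44 + 10^+2.92)
   = 1 / (1 + 2754.2 + 831.76) = 1/3587.0 = 0.0002788
[CO3²⁻] = α₂ × DIC = 0.0002788 × 1.75 = 0.000488 mmol/L = 0.488 μmol/L

[CO3²⁻] = 0.488 μmol/L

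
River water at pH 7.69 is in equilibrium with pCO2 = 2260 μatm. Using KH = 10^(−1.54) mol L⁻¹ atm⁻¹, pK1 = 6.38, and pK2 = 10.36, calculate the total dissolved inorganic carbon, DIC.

[CO2*] = KH · pCO2 = 10^(−1.54) × 2260×10^-6 = 6.518×10^-5 mol/L
α₀ = 1/(1 + K1/[H⁺] + K1K2/[H⁺]²) = 1/(1 + 10^+1.31 + 10^-1.36) = 0.04660
DIC = [CO2*]/α₀ = 6.518×10^-5 / 0.04660 = 1.40 mmol/L

DIC = 1.40 mmol/L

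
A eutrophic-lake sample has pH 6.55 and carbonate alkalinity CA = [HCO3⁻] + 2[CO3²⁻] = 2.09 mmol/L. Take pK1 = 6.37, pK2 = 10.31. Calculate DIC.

CA = [HCO3⁻] + 2[CO3²⁻] = (α₁ + 2α₂)·DIC
At pH 6.55: [H⁺]/K1 = 10^-0.18 = 0.66069, K2/[H⁺] = 10^-3.76 = 0.00017378
α₁ = 1/(1 + 0.66069 + 0.00017378) = 1/1.6609 = 0.6021; α₂ = α₁·K2/[H⁺] = 0.0001046
α₁ + 2α₂ = 0.6023
DIC = CA / (α₁ + 2α₂) = 2.09 / 0.6023 = 3.47 mmol/L

DIC = 3.47 mmol/L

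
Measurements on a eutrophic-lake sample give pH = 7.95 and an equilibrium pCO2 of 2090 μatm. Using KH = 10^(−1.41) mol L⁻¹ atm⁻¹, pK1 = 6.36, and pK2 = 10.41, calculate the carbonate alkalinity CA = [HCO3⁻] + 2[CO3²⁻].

CA = 3.19 mmol/L

[CO2*] = KH · pCO2 = 10^(−1.41) × 2090×10^-6 = 8.131×10^-5 mol/L
α₀ = 1/(1 + K1/[H⁺] + K1K2/[H⁺]²) = 1/(1 + 10^+1.59 + 10^-0.87) = 0.02498
DIC = [CO2*]/α₀ = 8.131×10^-5 / 0.02498 = 3.256 mmol/L
CA = (α₁ + 2α₂)·DIC = (0.9717 + 2×0.003369) × 3.256 = 3.19 mmol/L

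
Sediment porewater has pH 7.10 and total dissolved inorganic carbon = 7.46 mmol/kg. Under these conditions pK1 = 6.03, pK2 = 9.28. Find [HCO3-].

[HCO3⁻] = 6.83 mmol/kg

α₁ = 1 / (1 + [H⁺]/K1 + K2/[H⁺]) = 1 / (1 + 10^-1.07 + 10^-2.18)
   = 1 / (1 + 0.085114 + 0.0066069) = 1/1.0917 = 0.9160
[HCO3⁻] = α₁ × DIC = 0.9160 × 7.46 = 6.83 mmol/kg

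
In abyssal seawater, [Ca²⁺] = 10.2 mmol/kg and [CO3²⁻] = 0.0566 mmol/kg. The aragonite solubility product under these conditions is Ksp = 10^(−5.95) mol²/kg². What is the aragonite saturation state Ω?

Ksp = 10^(−5.95) = 1.122×10^-6
Ω = [Ca²⁺][CO3²⁻]/Ksp = (10.2×10^-3)(0.0566×10^-3) / 1.122×10^-6 = 0.515

Ω = 0.515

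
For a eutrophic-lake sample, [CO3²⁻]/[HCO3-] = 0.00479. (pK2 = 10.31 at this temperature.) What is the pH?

From K2 = [H⁺][CO3²⁻]/[HCO3-]:  pH = pK2 + log₁₀([CO3²⁻]/[HCO3-])
log₁₀(0.00479) = -2.320
pH = 10.31 + (-2.320) = 7.99

pH = 7.99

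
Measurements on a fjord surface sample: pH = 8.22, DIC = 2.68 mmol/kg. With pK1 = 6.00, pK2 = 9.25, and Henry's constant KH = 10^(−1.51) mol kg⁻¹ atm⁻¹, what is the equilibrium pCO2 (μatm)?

α₀ = 1 / (1 + K1/[H⁺] + K1K2/[H⁺]²) = 1 / (1 + 10^+2.22 + 10^+1.19)
   = 1 / (1 + 165.96 + 15.488) = 1/182.45 = 0.005481
[CO2*] = α₀ × DIC = 0.005481 × 2.68 = 0.01469 mmol/kg = 14.69 μmol/kg
pCO2 = [CO2*]/KH = 1.469×10^-5 / 3.090×10^-2 = 475 μatm

pCO2 = 475 μatm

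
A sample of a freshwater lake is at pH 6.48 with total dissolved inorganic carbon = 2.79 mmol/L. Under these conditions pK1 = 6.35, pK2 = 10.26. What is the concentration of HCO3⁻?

α₁ = 1 / (1 + [H⁺]/K1 + K2/[H⁺]) = 1 / (1 + 10^-0.13 + 10^-3.78)
   = 1 / (1 + 0.74131 + 0.00016596) = 1/1.7415 = 0.5742
[HCO3⁻] = α₁ × DIC = 0.5742 × 2.79 = 1.60 mmol/L

[HCO3⁻] = 1.60 mmol/L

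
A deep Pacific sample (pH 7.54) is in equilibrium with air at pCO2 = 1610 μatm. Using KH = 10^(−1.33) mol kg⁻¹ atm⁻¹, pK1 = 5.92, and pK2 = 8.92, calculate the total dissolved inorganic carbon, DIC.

[CO2*] = KH · pCO2 = 10^(−1.33) × 1610×10^-6 = 7.531×10^-5 mol/kg
α₀ = 1/(1 + K1/[H⁺] + K1K2/[H⁺]²) = 1/(1 + 10^+1.62 + 10^+0.24) = 0.02251
DIC = [CO2*]/α₀ = 7.531×10^-5 / 0.02251 = 3.35 mmol/kg

DIC = 3.35 mmol/kg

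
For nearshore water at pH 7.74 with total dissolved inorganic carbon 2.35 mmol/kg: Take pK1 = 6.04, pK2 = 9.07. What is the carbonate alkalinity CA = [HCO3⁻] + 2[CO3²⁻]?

CA = 2.41 mmol/kg

CA = [HCO3⁻] + 2[CO3²⁻] = (α₁ + 2α₂)·DIC
At pH 7.74: [H⁺]/K1 = 10^-1.70 = 0.019953, K2/[H⁺] = 10^-1.33 = 0.046774
α₁ = 1/(1 + 0.019953 + 0.046774) = 1/1.0667 = 0.9374; α₂ = α₁·K2/[H⁺] = 0.04385
α₁ + 2α₂ = 1.0251
CA = 1.0251 × 2.35 = 2.41 mmol/kg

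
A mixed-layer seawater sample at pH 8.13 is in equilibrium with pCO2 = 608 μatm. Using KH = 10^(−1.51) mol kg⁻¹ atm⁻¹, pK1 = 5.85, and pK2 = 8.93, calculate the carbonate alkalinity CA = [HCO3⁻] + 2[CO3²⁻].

CA = 4.72 mmol/kg

[CO2*] = KH · pCO2 = 10^(−1.51) × 608×10^-6 = 1.879×10^-5 mol/kg
α₀ = 1/(1 + K1/[H⁺] + K1K2/[H⁺]²) = 1/(1 + 10^+2.28 + 10^+1.48) = 0.004510
DIC = [CO2*]/α₀ = 1.879×10^-5 / 0.004510 = 4.166 mmol/kg
CA = (α₁ + 2α₂)·DIC = (0.8593 + 2×0.1362) × 4.166 = 4.72 mmol/kg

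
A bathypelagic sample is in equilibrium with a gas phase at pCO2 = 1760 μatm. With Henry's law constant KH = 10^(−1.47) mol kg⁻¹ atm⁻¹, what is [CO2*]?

KH = 10^(−1.47) = 3.388×10^-2 mol kg⁻¹ atm⁻¹
[CO2*] = KH · pCO2 = 3.388×10^-2 × 1760×10^-6 atm = 5.96×10^-5 mol/kg

[CO2*] = 59.6 μmol/kg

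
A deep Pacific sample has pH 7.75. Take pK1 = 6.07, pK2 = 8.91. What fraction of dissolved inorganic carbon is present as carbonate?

α₂ = 1 / (1 + [H⁺]/K2 + [H⁺]²/(K1K2)) = 1 / (1 + 10^+1.16 + 10^-0.52)
   = 1 / (1 + 14.454 + 0.30200) = 1/15.756 = 0.06347

α₂ = 0.0635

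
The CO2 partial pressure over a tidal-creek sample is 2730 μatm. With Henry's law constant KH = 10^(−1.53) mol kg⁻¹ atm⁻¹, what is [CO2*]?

[CO2*] = 80.6 μmol/kg

KH = 10^(−1.53) = 2.951×10^-2 mol kg⁻¹ atm⁻¹
[CO2*] = KH · pCO2 = 2.951×10^-2 × 2730×10^-6 atm = 8.06×10^-5 mol/kg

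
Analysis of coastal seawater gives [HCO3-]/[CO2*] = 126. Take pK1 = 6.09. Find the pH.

pH = 8.19

From K1 = [H⁺][HCO3-]/[CO2*]:  pH = pK1 + log₁₀([HCO3-]/[CO2*])
log₁₀(126) = +2.100
pH = 6.09 + (+2.100) = 8.19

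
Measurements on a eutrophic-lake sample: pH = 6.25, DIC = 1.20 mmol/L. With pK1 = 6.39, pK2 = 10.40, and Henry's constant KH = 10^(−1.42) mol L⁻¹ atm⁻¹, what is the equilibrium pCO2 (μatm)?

pCO2 = 1.83×10^4 μatm

α₀ = 1 / (1 + K1/[H⁺] + K1K2/[H⁺]²) = 1 / (1 + 10^-0.14 + 10^-4.29)
   = 1 / (1 + 0.72444 + 5.1286×10^-5) = 1/1.7245 = 0.5799
[CO2*] = α₀ × DIC = 0.5799 × 1.20 = 0.6959 mmol/L
pCO2 = [CO2*]/KH = 6.959×10^-4 / 3.802×10^-2 = 1.83×10^4 μatm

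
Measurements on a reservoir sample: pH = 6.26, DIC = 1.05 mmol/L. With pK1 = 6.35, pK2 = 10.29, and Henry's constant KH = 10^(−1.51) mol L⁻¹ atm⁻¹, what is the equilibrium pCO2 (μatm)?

α₀ = 1 / (1 + K1/[H⁺] + K1K2/[H⁺]²) = 1 / (1 + 10^-0.09 + 10^-4.12)
   = 1 / (1 + 0.81283 + 7.5858×10^-5) = 1/1.8129 = 0.5516
[CO2*] = α₀ × DIC = 0.5516 × 1.05 = 0.5792 mmol/L
pCO2 = [CO2*]/KH = 5.792×10^-4 / 3.090×10^-2 = 1.87×10^4 μatm

pCO2 = 1.87×10^4 μatm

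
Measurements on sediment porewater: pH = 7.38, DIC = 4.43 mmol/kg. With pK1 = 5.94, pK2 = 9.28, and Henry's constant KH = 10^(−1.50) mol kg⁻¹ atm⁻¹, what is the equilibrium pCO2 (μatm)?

α₀ = 1 / (1 + K1/[H⁺] + K1K2/[H⁺]²) = 1 / (1 + 10^+1.44 + 10^-0.46)
   = 1 / (1 + 27.542 + 0.34674) = 1/28.889 = 0.03462
[CO2*] = α₀ × DIC = 0.03462 × 4.43 = 0.1533 mmol/kg
pCO2 = [CO2*]/KH = 1.533×10^-4 / 3.162×10^-2 = 4850 μatm

pCO2 = 4850 μatm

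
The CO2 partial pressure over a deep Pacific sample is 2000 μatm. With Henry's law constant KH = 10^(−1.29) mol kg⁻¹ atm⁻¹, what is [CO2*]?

[CO2*] = 103 μmol/kg

KH = 10^(−1.29) = 5.129×10^-2 mol kg⁻¹ atm⁻¹
[CO2*] = KH · pCO2 = 5.129×10^-2 × 2000×10^-6 atm = 1.03×10^-4 mol/kg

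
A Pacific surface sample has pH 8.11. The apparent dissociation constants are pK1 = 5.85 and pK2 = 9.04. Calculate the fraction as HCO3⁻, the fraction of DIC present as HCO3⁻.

α₁ = 0.890

α₁ = 1 / (1 + [H⁺]/K1 + K2/[H⁺]) = 1 / (1 + 10^-2.26 + 10^-0.93)
   = 1 / (1 + 0.0054954 + 0.11749) = 1/1.1230 = 0.8905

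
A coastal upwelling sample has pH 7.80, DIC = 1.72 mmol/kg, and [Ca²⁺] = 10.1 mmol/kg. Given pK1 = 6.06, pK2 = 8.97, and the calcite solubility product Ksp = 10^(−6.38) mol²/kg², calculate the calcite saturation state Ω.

α₂ = 1 / (1 + [H⁺]/K2 + [H⁺]²/(K1K2)) = 1 / (1 + 10^+1.17 + 10^-0.57)
   = 1 / (1 + 14.791 + 0.26915) = 1/16.060 = 0.06227
[CO3²⁻] = α₂ × DIC = 0.06227 × 1.72 = 0.1071 mmol/kg
Ksp = 10^(−6.38) = 4.169×10^-7
Ω = [Ca²⁺][CO3²⁻]/Ksp = (10.1×10^-3)(1.071×10^-4) / 4.169×10^-7 = 2.59

Ω = 2.59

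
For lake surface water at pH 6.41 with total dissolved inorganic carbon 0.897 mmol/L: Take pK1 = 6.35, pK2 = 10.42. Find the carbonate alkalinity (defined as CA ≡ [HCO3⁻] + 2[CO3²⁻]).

CA = 0.480 mmol/L

CA = [HCO3⁻] + 2[CO3²⁻] = (α₁ + 2α₂)·DIC
At pH 6.41: [H⁺]/K1 = 10^-0.06 = 0.87096, K2/[H⁺] = 10^-4.01 = 9.7724×10^-5
α₁ = 1/(1 + 0.87096 + 9.7724×10^-5) = 1/1.8711 = 0.5345; α₂ = α₁·K2/[H⁺] = 5.223×10^-5
α₁ + 2α₂ = 0.5346
CA = 0.5346 × 0.897 = 0.480 mmol/L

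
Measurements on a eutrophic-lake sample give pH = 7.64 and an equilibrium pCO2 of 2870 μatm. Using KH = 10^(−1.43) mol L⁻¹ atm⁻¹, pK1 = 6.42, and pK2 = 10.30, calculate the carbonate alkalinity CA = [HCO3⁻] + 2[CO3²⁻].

[CO2*] = KH · pCO2 = 10^(−1.43) × 2870×10^-6 = 1.066×10^-4 mol/L
α₀ = 1/(1 + K1/[H⁺] + K1K2/[H⁺]²) = 1/(1 + 10^+1.22 + 10^-1.44) = 0.05671
DIC = [CO2*]/α₀ = 1.066×10^-4 / 0.05671 = 1.880 mmol/L
CA = (α₁ + 2α₂)·DIC = (0.9412 + 2×0.002059) × 1.880 = 1.78 mmol/L

CA = 1.78 mmol/L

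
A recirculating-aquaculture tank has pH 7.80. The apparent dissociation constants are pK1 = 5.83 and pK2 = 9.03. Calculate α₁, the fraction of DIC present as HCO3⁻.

α₁ = 0.935

α₁ = 1 / (1 + [H⁺]/K1 + K2/[H⁺]) = 1 / (1 + 10^-1.97 + 10^-1.23)
   = 1 / (1 + 0.010715 + 0.058884) = 1/1.0696 = 0.9349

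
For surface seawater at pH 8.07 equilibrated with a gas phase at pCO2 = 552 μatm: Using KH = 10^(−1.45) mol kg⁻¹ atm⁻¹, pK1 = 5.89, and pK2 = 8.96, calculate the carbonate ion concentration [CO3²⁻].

[CO2*] = KH · pCO2 = 10^(−1.45) × 552×10^-6 = 1.959×10^-5 mol/kg
α₀ = 1/(1 + K1/[H⁺] + K1K2/[H⁺]²) = 1/(1 + 10^+2.18 + 10^+1.29) = 0.005819
DIC = [CO2*]/α₀ = 1.959×10^-5 / 0.005819 = 3.366 mmol/kg
[CO3²⁻] = α₂·DIC; α₂ = 0.1135, so [CO3²⁻] = 0.1135 × 3.366 = 0.382 mmol/kg

[CO3²⁻] = 0.382 mmol/kg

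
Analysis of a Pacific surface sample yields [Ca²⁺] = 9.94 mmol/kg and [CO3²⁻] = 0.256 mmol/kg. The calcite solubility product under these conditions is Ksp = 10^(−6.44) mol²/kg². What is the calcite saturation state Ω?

Ksp = 10^(−6.44) = 3.631×10^-7
Ω = [Ca²⁺][CO3²⁻]/Ksp = (9.94×10^-3)(0.256×10^-3) / 3.631×10^-7 = 7.01

Ω = 7.01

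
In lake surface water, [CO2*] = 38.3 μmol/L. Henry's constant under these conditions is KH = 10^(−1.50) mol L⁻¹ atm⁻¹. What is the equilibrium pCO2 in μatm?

KH = 10^(−1.50) = 3.162×10^-2 mol L⁻¹ atm⁻¹
pCO2 = [CO2*]/KH = 38.3×10^-6 / 3.162×10^-2 = 1.21×10^-3 atm = 1210 μatm

pCO2 = 1210 μatm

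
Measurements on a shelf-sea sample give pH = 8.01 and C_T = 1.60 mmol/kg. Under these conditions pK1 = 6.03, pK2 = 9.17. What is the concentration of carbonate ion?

[CO3²⁻] = 0.103 mmol/kg

α₂ = 1 / (1 + [H⁺]/K2 + [H⁺]²/(K1K2)) = 1 / (1 + 10^+1.16 + 10^-0.82)
   = 1 / (1 + 14.454 + 0.15136) = 1/15.606 = 0.06408
[CO3²⁻] = α₂ × DIC = 0.06408 × 1.60 = 0.103 mmol/kg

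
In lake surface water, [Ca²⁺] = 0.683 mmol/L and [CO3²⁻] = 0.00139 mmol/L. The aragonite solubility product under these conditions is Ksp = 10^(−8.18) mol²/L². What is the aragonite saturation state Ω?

Ω = 0.144

Ksp = 10^(−8.18) = 6.607×10^-9
Ω = [Ca²⁺][CO3²⁻]/Ksp = (0.683×10^-3)(0.00139×10^-3) / 6.607×10^-9 = 0.144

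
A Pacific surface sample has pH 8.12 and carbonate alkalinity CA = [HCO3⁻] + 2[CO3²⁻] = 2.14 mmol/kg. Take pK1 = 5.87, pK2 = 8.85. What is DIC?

CA = [HCO3⁻] + 2[CO3²⁻] = (α₁ + 2α₂)·DIC
At pH 8.12: [H⁺]/K1 = 10^-2.25 = 0.0056234, K2/[H⁺] = 10^-0.73 = 0.18621
α₁ = 1/(1 + 0.0056234 + 0.18621) = 1/1.1918 = 0.8390; α₂ = α₁·K2/[H⁺] = 0.1562
α₁ + 2α₂ = 1.1515
DIC = CA / (α₁ + 2α₂) = 2.14 / 1.1515 = 1.86 mmol/kg

DIC = 1.86 mmol/kg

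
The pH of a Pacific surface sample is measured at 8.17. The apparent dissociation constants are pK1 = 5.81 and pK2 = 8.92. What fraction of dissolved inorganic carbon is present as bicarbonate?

α₁ = 0.846

α₁ = 1 / (1 + [H⁺]/K1 + K2/[H⁺]) = 1 / (1 + 10^-2.36 + 10^-0.75)
   = 1 / (1 + 0.0043652 + 0.17783) = 1/1.1822 = 0.8459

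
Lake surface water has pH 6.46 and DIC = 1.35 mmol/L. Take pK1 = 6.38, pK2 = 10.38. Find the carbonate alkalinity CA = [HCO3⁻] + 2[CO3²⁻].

CA = [HCO3⁻] + 2[CO3²⁻] = (α₁ + 2α₂)·DIC
At pH 6.46: [H⁺]/K1 = 10^-0.08 = 0.83176, K2/[H⁺] = 10^-3.92 = 0.00012023
α₁ = 1/(1 + 0.83176 + 0.00012023) = 1/1.8319 = 0.5459; α₂ = α₁·K2/[H⁺] = 6.563×10^-5
α₁ + 2α₂ = 0.5460
CA = 0.5460 × 1.35 = 0.737 mmol/L

CA = 0.737 mmol/L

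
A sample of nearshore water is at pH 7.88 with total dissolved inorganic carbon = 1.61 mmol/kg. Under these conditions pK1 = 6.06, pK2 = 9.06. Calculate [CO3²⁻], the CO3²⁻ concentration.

[CO3²⁻] = 0.0984 mmol/kg

α₂ = 1 / (1 + [H⁺]/K2 + [H⁺]²/(K1K2)) = 1 / (1 + 10^+1.18 + 10^-0.64)
   = 1 / (1 + 15.136 + 0.22909) = 1/16.365 = 0.06111
[CO3²⁻] = α₂ × DIC = 0.06111 × 1.61 = 0.0984 mmol/kg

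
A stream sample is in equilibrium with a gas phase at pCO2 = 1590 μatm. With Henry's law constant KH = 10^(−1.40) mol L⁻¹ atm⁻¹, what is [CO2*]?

KH = 10^(−1.40) = 3.981×10^-2 mol L⁻¹ atm⁻¹
[CO2*] = KH · pCO2 = 3.981×10^-2 × 1590×10^-6 atm = 6.33×10^-5 mol/L

[CO2*] = 63.3 μmol/L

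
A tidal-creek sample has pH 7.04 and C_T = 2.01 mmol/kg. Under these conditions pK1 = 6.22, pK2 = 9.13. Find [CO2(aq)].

[CO2*] = 0.262 mmol/kg

α₀ = 1 / (1 + K1/[H⁺] + K1K2/[H⁺]²) = 1 / (1 + 10^+0.82 + 10^-1.27)
   = 1 / (1 + 6.6069 + 0.053703) = 1/7.6606 = 0.1305
[CO2*] = α₀ × DIC = 0.1305 × 2.01 = 0.262 mmol/kg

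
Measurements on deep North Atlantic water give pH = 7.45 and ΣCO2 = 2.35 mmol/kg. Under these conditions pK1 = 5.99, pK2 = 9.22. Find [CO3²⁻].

[CO3²⁻] = 0.0379 mmol/kg

α₂ = 1 / (1 + [H⁺]/K2 + [H⁺]²/(K1K2)) = 1 / (1 + 10^+1.77 + 10^+0.31)
   = 1 / (1 + 58.884 + 2.0417) = 1/61.926 = 0.01615
[CO3²⁻] = α₂ × DIC = 0.01615 × 2.35 = 0.0379 mmol/kg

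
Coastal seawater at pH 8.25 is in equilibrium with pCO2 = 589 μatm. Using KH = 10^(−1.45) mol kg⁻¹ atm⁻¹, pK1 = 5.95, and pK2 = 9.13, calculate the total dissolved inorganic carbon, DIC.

[CO2*] = KH · pCO2 = 10^(−1.45) × 589×10^-6 = 2.090×10^-5 mol/kg
α₀ = 1/(1 + K1/[H⁺] + K1K2/[H⁺]²) = 1/(1 + 10^+2.30 + 10^+1.42) = 0.004409
DIC = [CO2*]/α₀ = 2.090×10^-5 / 0.004409 = 4.74 mmol/kg

DIC = 4.74 mmol/kg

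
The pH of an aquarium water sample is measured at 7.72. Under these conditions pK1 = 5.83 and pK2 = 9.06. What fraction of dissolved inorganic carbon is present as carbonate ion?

α₂ = 0.0432

α₂ = 1 / (1 + [H⁺]/K2 + [H⁺]²/(K1K2)) = 1 / (1 + 10^+1.34 + 10^-0.55)
   = 1 / (1 + 21.878 + 0.28184) = 1/23.159 = 0.04318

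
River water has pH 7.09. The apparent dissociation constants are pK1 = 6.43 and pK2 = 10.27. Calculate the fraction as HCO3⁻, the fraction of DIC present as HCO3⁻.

α₁ = 0.820

α₁ = 1 / (1 + [H⁺]/K1 + K2/[H⁺]) = 1 / (1 + 10^-0.66 + 10^-3.18)
   = 1 / (1 + 0.21878 + 0.00066069) = 1/1.2194 = 0.8201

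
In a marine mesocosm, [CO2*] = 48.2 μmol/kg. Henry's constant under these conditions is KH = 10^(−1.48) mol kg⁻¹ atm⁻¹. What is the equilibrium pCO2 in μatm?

KH = 10^(−1.48) = 3.311×10^-2 mol kg⁻¹ atm⁻¹
pCO2 = [CO2*]/KH = 48.2×10^-6 / 3.311×10^-2 = 1.46×10^-3 atm = 1460 μatm

pCO2 = 1460 μatm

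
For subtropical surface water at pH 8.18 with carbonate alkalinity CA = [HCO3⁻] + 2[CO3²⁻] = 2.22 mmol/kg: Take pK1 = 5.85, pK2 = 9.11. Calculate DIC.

CA = [HCO3⁻] + 2[CO3²⁻] = (α₁ + 2α₂)·DIC
At pH 8.18: [H⁺]/K1 = 10^-2.33 = 0.0046774, K2/[H⁺] = 10^-0.93 = 0.11749
α₁ = 1/(1 + 0.0046774 + 0.11749) = 1/1.1222 = 0.8911; α₂ = α₁·K2/[H⁺] = 0.1047
α₁ + 2α₂ = 1.1005
DIC = CA / (α₁ + 2α₂) = 2.22 / 1.1005 = 2.02 mmol/kg

DIC = 2.02 mmol/kg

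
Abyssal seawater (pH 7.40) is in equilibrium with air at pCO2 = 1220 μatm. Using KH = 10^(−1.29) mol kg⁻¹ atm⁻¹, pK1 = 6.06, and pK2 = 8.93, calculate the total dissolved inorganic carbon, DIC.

[CO2*] = KH · pCO2 = 10^(−1.29) × 1220×10^-6 = 6.257×10^-5 mol/kg
α₀ = 1/(1 + K1/[H⁺] + K1K2/[H⁺]²) = 1/(1 + 10^+1.34 + 10^-0.19) = 0.04251
DIC = [CO2*]/α₀ = 6.257×10^-5 / 0.04251 = 1.47 mmol/kg

DIC = 1.47 mmol/kg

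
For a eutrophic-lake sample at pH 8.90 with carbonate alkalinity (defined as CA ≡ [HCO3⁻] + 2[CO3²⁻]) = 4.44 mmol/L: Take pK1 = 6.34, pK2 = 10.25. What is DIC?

CA = [HCO3⁻] + 2[CO3²⁻] = (α₁ + 2α₂)·DIC
At pH 8.90: [H⁺]/K1 = 10^-2.56 = 0.0027542, K2/[H⁺] = 10^-1.35 = 0.044668
α₁ = 1/(1 + 0.0027542 + 0.044668) = 1/1.0474 = 0.9547; α₂ = α₁·K2/[H⁺] = 0.04265
α₁ + 2α₂ = 1.0400
DIC = CA / (α₁ + 2α₂) = 4.44 / 1.0400 = 4.27 mmol/L

DIC = 4.27 mmol/L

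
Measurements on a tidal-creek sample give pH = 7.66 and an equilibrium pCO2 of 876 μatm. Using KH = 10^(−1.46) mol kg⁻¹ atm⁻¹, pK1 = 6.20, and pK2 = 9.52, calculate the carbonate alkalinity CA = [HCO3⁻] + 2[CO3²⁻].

[CO2*] = KH · pCO2 = 10^(−1.46) × 876×10^-6 = 3.037×10^-5 mol/kg
α₀ = 1/(1 + K1/[H⁺] + K1K2/[H⁺]²) = 1/(1 + 10^+1.46 + 10^-0.40) = 0.03307
DIC = [CO2*]/α₀ = 3.037×10^-5 / 0.03307 = 0.9185 mmol/kg
CA = (α₁ + 2α₂)·DIC = (0.9538 + 2×0.01317) × 0.9185 = 0.900 mmol/kg

CA = 0.900 mmol/kg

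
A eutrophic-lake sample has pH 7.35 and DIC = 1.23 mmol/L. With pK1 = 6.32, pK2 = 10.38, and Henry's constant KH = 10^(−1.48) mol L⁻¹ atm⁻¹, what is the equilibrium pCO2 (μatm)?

α₀ = 1 / (1 + K1/[H⁺] + K1K2/[H⁺]²) = 1 / (1 + 10^+1.03 + 10^-2.00)
   = 1 / (1 + 10.715 + 0.010000) = 1/11.725 = 0.08529
[CO2*] = α₀ × DIC = 0.08529 × 1.23 = 0.1049 mmol/L
pCO2 = [CO2*]/KH = 1.049×10^-4 / 3.311×10^-2 = 3170 μatm

pCO2 = 3170 μatm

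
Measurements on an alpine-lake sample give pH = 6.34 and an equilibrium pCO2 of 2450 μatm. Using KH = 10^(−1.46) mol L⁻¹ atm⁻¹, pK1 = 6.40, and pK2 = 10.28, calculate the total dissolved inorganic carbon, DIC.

DIC = 0.159 mmol/L

[CO2*] = KH · pCO2 = 10^(−1.46) × 2450×10^-6 = 8.495×10^-5 mol/L
α₀ = 1/(1 + K1/[H⁺] + K1K2/[H⁺]²) = 1/(1 + 10^-0.06 + 10^-4.00) = 0.5345
DIC = [CO2*]/α₀ = 8.495×10^-5 / 0.5345 = 0.159 mmol/L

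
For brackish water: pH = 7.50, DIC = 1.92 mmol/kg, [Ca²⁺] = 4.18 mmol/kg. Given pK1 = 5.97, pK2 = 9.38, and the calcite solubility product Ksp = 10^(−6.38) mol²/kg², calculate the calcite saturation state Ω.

α₂ = 1 / (1 + [H⁺]/K2 + [H⁺]²/(K1K2)) = 1 / (1 + 10^+1.88 + 10^+0.35)
   = 1 / (1 + 75.858 + 2.2387) = 1/79.096 = 0.01264
[CO3²⁻] = α₂ × DIC = 0.01264 × 1.92 = 0.02427 mmol/kg
Ksp = 10^(−6.38) = 4.169×10^-7
Ω = [Ca²⁺][CO3²⁻]/Ksp = (4.18×10^-3)(2.427×10^-5) / 4.169×10^-7 = 0.243

Ω = 0.243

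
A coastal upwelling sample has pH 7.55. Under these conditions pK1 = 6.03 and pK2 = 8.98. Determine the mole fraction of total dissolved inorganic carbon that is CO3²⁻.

α₂ = 0.0348

α₂ = 1 / (1 + [H⁺]/K2 + [H⁺]²/(K1K2)) = 1 / (1 + 10^+1.43 + 10^-0.09)
   = 1 / (1 + 26.915 + 0.81283) = 1/28.728 = 0.03481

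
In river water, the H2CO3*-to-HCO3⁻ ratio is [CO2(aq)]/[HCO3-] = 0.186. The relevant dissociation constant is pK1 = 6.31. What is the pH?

pH = 7.04

From K1 = [H⁺][HCO3-]/[CO2(aq)]:  pH = pK1 − log₁₀([CO2(aq)]/[HCO3-])
log₁₀(0.186) = -0.730
pH = 6.31 − (-0.730) = 7.04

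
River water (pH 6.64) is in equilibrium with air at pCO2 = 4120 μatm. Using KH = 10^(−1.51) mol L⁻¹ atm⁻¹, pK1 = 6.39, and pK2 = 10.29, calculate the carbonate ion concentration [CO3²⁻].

[CO3²⁻] = 0.0507 μmol/L

[CO2*] = KH · pCO2 = 10^(−1.51) × 4120×10^-6 = 1.273×10^-4 mol/L
α₀ = 1/(1 + K1/[H⁺] + K1K2/[H⁺]²) = 1/(1 + 10^+0.25 + 10^-3.40) = 0.3599
DIC = [CO2*]/α₀ = 1.273×10^-4 / 0.3599 = 0.3538 mmol/L
[CO3²⁻] = α₂·DIC; α₂ = 0.0001433, so [CO3²⁻] = 0.0001433 × 0.3538 = 5.07×10^-5 mmol/L = 0.0507 μmol/L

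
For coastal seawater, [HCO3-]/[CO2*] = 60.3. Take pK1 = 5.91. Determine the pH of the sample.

pH = 7.69

From K1 = [H⁺][HCO3-]/[CO2*]:  pH = pK1 + log₁₀([HCO3-]/[CO2*])
log₁₀(60.3) = +1.780
pH = 5.91 + (+1.780) = 7.69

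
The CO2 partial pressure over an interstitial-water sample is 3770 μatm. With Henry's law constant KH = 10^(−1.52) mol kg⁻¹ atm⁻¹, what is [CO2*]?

[CO2*] = 114 μmol/kg

KH = 10^(−1.52) = 3.020×10^-2 mol kg⁻¹ atm⁻¹
[CO2*] = KH · pCO2 = 3.020×10^-2 × 3770×10^-6 atm = 1.14×10^-4 mol/kg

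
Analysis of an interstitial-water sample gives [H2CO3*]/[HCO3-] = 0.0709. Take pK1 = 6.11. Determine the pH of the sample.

pH = 7.26

From K1 = [H⁺][HCO3-]/[H2CO3*]:  pH = pK1 − log₁₀([H2CO3*]/[HCO3-])
log₁₀(0.0709) = -1.149
pH = 6.11 − (-1.149) = 7.26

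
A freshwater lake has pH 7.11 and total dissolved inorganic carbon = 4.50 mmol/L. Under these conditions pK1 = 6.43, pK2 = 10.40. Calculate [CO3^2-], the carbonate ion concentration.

α₂ = 1 / (1 + [H⁺]/K2 + [H⁺]²/(K1K2)) = 1 / (1 + 10^+3.29 + 10^+2.61)
   = 1 / (1 + 1949.8 + 407.38) = 1/2358.2 = 0.0004240
[CO3²⁻] = α₂ × DIC = 0.0004240 × 4.50 = 0.00191 mmol/L = 1.91 μmol/L

[CO3²⁻] = 1.91 μmol/L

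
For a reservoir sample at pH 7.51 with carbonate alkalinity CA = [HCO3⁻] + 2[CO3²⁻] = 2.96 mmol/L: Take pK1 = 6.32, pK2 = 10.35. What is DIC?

CA = [HCO3⁻] + 2[CO3²⁻] = (α₁ + 2α₂)·DIC
At pH 7.51: [H⁺]/K1 = 10^-1.19 = 0.064565, K2/[H⁺] = 10^-2.84 = 0.0014454
α₁ = 1/(1 + 0.064565 + 0.0014454) = 1/1.0660 = 0.9381; α₂ = α₁·K2/[H⁺] = 0.001356
α₁ + 2α₂ = 0.9408
DIC = CA / (α₁ + 2α₂) = 2.96 / 0.9408 = 3.15 mmol/L

DIC = 3.15 mmol/L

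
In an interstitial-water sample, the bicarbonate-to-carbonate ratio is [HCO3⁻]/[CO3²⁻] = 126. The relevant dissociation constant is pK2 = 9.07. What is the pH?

From K2 = [H⁺][CO3²⁻]/[HCO3⁻]:  pH = pK2 − log₁₀([HCO3⁻]/[CO3²⁻])
log₁₀(126) = +2.100
pH = 9.07 − (+2.100) = 6.97

pH = 6.97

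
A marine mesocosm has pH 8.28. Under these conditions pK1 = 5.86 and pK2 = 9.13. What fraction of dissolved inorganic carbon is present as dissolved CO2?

α₀ = 1 / (1 + K1/[H⁺] + K1K2/[H⁺]²) = 1 / (1 + 10^+2.42 + 10^+1.57)
   = 1 / (1 + 263.03 + 37.154) = 1/301.18 = 0.003320

α₀ = 0.00332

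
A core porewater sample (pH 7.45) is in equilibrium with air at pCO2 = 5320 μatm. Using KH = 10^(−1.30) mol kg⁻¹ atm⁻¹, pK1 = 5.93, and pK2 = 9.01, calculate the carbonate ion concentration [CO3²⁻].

[CO2*] = KH · pCO2 = 10^(−1.30) × 5320×10^-6 = 2.666×10^-4 mol/kg
α₀ = 1/(1 + K1/[H⁺] + K1K2/[H⁺]²) = 1/(1 + 10^+1.52 + 10^-0.04) = 0.02855
DIC = [CO2*]/α₀ = 2.666×10^-4 / 0.02855 = 9.339 mmol/kg
[CO3²⁻] = α₂·DIC; α₂ = 0.02604, so [CO3²⁻] = 0.02604 × 9.339 = 0.243 mmol/kg

[CO3²⁻] = 0.243 mmol/kg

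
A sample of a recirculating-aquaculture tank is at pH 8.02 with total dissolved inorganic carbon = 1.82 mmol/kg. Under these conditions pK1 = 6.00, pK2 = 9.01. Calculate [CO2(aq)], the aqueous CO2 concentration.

α₀ = 1 / (1 + K1/[H⁺] + K1K2/[H⁺]²) = 1 / (1 + 10^+2.02 + 10^+1.03)
   = 1 / (1 + 104.71 + 10.715) = 1/116.43 = 0.008589
[CO2*] = α₀ × DIC = 0.008589 × 1.82 = 0.0156 mmol/kg = 15.6 μmol/kg

[CO2*] = 15.6 μmol/kg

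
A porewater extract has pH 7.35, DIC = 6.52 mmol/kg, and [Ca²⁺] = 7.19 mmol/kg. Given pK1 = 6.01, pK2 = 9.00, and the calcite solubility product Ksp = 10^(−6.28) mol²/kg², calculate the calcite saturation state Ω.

Ω = 1.87

α₂ = 1 / (1 + [H⁺]/K2 + [H⁺]²/(K1K2)) = 1 / (1 + 10^+1.65 + 10^+0.31)
   = 1 / (1 + 44.668 + 2.0417) = 1/47.710 = 0.02096
[CO3²⁻] = α₂ × DIC = 0.02096 × 6.52 = 0.1367 mmol/kg
Ksp = 10^(−6.28) = 5.248×10^-7
Ω = [Ca²⁺][CO3²⁻]/Ksp = (7.19×10^-3)(1.367×10^-4) / 5.248×10^-7 = 1.87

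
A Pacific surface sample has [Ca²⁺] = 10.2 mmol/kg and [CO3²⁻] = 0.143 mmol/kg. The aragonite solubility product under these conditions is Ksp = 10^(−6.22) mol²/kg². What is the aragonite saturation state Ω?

Ω = 2.42

Ksp = 10^(−6.22) = 6.026×10^-7
Ω = [Ca²⁺][CO3²⁻]/Ksp = (10.2×10^-3)(0.143×10^-3) / 6.026×10^-7 = 2.42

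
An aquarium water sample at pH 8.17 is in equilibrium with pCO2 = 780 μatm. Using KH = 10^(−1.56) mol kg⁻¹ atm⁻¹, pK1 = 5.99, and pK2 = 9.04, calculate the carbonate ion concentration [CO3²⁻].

[CO2*] = KH · pCO2 = 10^(−1.56) × 780×10^-6 = 2.148×10^-5 mol/kg
α₀ = 1/(1 + K1/[H⁺] + K1K2/[H⁺]²) = 1/(1 + 10^+2.18 + 10^+1.31) = 0.005788
DIC = [CO2*]/α₀ = 2.148×10^-5 / 0.005788 = 3.712 mmol/kg
[CO3²⁻] = α₂·DIC; α₂ = 0.1182, so [CO3²⁻] = 0.1182 × 3.712 = 0.439 mmol/kg

[CO3²⁻] = 0.439 mmol/kg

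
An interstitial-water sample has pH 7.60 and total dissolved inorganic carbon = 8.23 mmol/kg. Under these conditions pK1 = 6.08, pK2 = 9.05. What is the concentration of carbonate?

α₂ = 1 / (1 + [H⁺]/K2 + [H⁺]²/(K1K2)) = 1 / (1 + 10^+1.45 + 10^-0.07)
   = 1 / (1 + 28.184 + 0.85114) = 1/30.035 = 0.03329
[CO3²⁻] = α₂ × DIC = 0.03329 × 8.23 = 0.274 mmol/kg

[CO3²⁻] = 0.274 mmol/kg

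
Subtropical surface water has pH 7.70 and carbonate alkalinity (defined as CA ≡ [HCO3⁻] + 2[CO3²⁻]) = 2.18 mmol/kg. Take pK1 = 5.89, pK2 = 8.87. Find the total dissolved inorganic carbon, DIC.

CA = [HCO3⁻] + 2[CO3²⁻] = (α₁ + 2α₂)·DIC
At pH 7.70: [H⁺]/K1 = 10^-1.81 = 0.015488, K2/[H⁺] = 10^-1.17 = 0.067608
α₁ = 1/(1 + 0.015488 + 0.067608) = 1/1.0831 = 0.9233; α₂ = α₁·K2/[H⁺] = 0.06242
α₁ + 2α₂ = 1.0481
DIC = CA / (α₁ + 2α₂) = 2.18 / 1.0481 = 2.08 mmol/kg

DIC = 2.08 mmol/kg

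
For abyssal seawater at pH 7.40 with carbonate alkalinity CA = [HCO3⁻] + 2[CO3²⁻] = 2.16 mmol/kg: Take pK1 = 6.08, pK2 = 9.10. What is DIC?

CA = [HCO3⁻] + 2[CO3²⁻] = (α₁ + 2α₂)·DIC
At pH 7.40: [H⁺]/K1 = 10^-1.32 = 0.047863, K2/[H⁺] = 10^-1.70 = 0.019953
α₁ = 1/(1 + 0.047863 + 0.019953) = 1/1.0678 = 0.9365; α₂ = α₁·K2/[H⁺] = 0.01869
α₁ + 2α₂ = 0.9739
DIC = CA / (α₁ + 2α₂) = 2.16 / 0.9739 = 2.22 mmol/kg

DIC = 2.22 mmol/kg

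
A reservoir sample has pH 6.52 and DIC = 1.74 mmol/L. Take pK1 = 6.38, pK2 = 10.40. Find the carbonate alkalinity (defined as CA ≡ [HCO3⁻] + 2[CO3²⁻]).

CA = 1.01 mmol/L

CA = [HCO3⁻] + 2[CO3²⁻] = (α₁ + 2α₂)·DIC
At pH 6.52: [H⁺]/K1 = 10^-0.14 = 0.72444, K2/[H⁺] = 10^-3.88 = 0.00013183
α₁ = 1/(1 + 0.72444 + 0.00013183) = 1/1.7246 = 0.5799; α₂ = α₁·K2/[H⁺] = 7.644×10^-5
α₁ + 2α₂ = 0.5800
CA = 0.5800 × 1.74 = 1.01 mmol/L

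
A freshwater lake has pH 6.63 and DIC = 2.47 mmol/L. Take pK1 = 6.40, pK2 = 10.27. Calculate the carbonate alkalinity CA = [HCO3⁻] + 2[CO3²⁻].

CA = [HCO3⁻] + 2[CO3²⁻] = (α₁ + 2α₂)·DIC
At pH 6.63: [H⁺]/K1 = 10^-0.23 = 0.58884, K2/[H⁺] = 10^-3.64 = 0.00022909
α₁ = 1/(1 + 0.58884 + 0.00022909) = 1/1.5891 = 0.6293; α₂ = α₁·K2/[H⁺] = 0.0001442
α₁ + 2α₂ = 0.6296
CA = 0.6296 × 2.47 = 1.56 mmol/L

CA = 1.56 mmol/L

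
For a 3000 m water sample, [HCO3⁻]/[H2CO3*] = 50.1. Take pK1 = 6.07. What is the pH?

pH = 7.77

From K1 = [H⁺][HCO3⁻]/[H2CO3*]:  pH = pK1 + log₁₀([HCO3⁻]/[H2CO3*])
log₁₀(50.1) = +1.700
pH = 6.07 + (+1.700) = 7.77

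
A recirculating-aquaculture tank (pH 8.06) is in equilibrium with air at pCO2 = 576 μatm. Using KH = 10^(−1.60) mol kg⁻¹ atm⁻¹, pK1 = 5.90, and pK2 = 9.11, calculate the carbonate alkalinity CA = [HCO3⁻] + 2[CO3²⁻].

CA = 2.46 mmol/kg

[CO2*] = KH · pCO2 = 10^(−1.60) × 576×10^-6 = 1.447×10^-5 mol/kg
α₀ = 1/(1 + K1/[H⁺] + K1K2/[H⁺]²) = 1/(1 + 10^+2.16 + 10^+1.11) = 0.006312
DIC = [CO2*]/α₀ = 1.447×10^-5 / 0.006312 = 2.292 mmol/kg
CA = (α₁ + 2α₂)·DIC = (0.9124 + 2×0.08132) × 2.292 = 2.46 mmol/kg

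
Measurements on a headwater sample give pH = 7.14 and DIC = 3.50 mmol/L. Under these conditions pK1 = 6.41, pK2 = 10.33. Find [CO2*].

[CO2*] = 0.549 mmol/L

α₀ = 1 / (1 + K1/[H⁺] + K1K2/[H⁺]²) = 1 / (1 + 10^+0.73 + 10^-2.46)
   = 1 / (1 + 5.3703 + 0.0034674) = 1/6.3738 = 0.1569
[CO2*] = α₀ × DIC = 0.1569 × 3.50 = 0.549 mmol/L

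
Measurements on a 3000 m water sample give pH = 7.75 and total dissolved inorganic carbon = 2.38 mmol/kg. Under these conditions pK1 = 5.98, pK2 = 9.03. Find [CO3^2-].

[CO3²⁻] = 0.117 mmol/kg

α₂ = 1 / (1 + [H⁺]/K2 + [H⁺]²/(K1K2)) = 1 / (1 + 10^+1.28 + 10^-0.49)
   = 1 / (1 + 19.055 + 0.32359) = 1/20.378 = 0.04907
[CO3²⁻] = α₂ × DIC = 0.04907 × 2.38 = 0.117 mmol/kg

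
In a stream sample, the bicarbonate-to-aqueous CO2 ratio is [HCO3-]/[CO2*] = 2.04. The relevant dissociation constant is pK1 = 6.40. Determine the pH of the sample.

pH = 6.71

From K1 = [H⁺][HCO3-]/[CO2*]:  pH = pK1 + log₁₀([HCO3-]/[CO2*])
log₁₀(2.04) = +0.310
pH = 6.40 + (+0.310) = 6.71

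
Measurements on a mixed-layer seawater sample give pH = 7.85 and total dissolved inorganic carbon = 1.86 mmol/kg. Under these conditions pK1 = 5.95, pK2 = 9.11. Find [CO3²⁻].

[CO3²⁻] = 0.0957 mmol/kg

α₂ = 1 / (1 + [H⁺]/K2 + [H⁺]²/(K1K2)) = 1 / (1 + 10^+1.26 + 10^-0.64)
   = 1 / (1 + 18.197 + 0.22909) = 1/19.426 = 0.05148
[CO3²⁻] = α₂ × DIC = 0.05148 × 1.86 = 0.0957 mmol/kg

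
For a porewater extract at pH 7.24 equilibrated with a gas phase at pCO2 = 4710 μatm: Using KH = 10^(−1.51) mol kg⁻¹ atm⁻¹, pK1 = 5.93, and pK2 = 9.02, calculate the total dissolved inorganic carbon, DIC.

DIC = 3.17 mmol/kg

[CO2*] = KH · pCO2 = 10^(−1.51) × 4710×10^-6 = 1.456×10^-4 mol/kg
α₀ = 1/(1 + K1/[H⁺] + K1K2/[H⁺]²) = 1/(1 + 10^+1.31 + 10^-0.47) = 0.04596
DIC = [CO2*]/α₀ = 1.456×10^-4 / 0.04596 = 3.17 mmol/kg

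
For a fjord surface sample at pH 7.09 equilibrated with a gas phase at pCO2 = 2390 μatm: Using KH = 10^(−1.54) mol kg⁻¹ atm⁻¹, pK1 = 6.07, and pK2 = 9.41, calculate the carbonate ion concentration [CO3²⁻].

[CO3²⁻] = 3.45 μmol/kg

[CO2*] = KH · pCO2 = 10^(−1.54) × 2390×10^-6 = 6.893×10^-5 mol/kg
α₀ = 1/(1 + K1/[H⁺] + K1K2/[H⁺]²) = 1/(1 + 10^+1.02 + 10^-1.30) = 0.08679
DIC = [CO2*]/α₀ = 6.893×10^-5 / 0.08679 = 0.7942 mmol/kg
[CO3²⁻] = α₂·DIC; α₂ = 0.004350, so [CO3²⁻] = 0.004350 × 0.7942 = 0.00345 mmol/kg = 3.45 μmol/kg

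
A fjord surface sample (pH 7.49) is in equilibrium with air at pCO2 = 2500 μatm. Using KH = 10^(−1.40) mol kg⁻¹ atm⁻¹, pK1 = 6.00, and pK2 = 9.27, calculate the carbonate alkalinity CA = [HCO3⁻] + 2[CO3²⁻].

[CO2*] = KH · pCO2 = 10^(−1.40) × 2500×10^-6 = 9.953×10^-5 mol/kg
α₀ = 1/(1 + K1/[H⁺] + K1K2/[H⁺]²) = 1/(1 + 10^+1.49 + 10^-0.29) = 0.03085
DIC = [CO2*]/α₀ = 9.953×10^-5 / 0.03085 = 3.226 mmol/kg
CA = (α₁ + 2α₂)·DIC = (0.9533 + 2×0.01582) × 3.226 = 3.18 mmol/kg

CA = 3.18 mmol/kg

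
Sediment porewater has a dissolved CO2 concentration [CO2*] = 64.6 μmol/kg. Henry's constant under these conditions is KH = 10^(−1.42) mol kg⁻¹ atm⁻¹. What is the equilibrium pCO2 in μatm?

pCO2 = 1700 μatm

KH = 10^(−1.42) = 3.802×10^-2 mol kg⁻¹ atm⁻¹
pCO2 = [CO2*]/KH = 64.6×10^-6 / 3.802×10^-2 = 1.70×10^-3 atm = 1700 μatm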